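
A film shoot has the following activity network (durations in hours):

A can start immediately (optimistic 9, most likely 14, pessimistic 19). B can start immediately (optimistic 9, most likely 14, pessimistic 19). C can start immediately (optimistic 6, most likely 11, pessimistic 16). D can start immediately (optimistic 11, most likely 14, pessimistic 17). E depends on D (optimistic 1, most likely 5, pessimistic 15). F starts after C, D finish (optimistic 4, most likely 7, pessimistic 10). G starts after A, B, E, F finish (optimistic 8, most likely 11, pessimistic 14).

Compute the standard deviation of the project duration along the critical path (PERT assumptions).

te_A = (9 + 4·14 + 19)/6 = 84/6 = 14; σ²_A = ((19−9)/6)² = 2.778
te_B = (9 + 4·14 + 19)/6 = 84/6 = 14; σ²_B = ((19−9)/6)² = 2.778
te_C = (6 + 4·11 + 16)/6 = 66/6 = 11; σ²_C = ((16−6)/6)² = 2.778
te_D = (11 + 4·14 + 17)/6 = 84/6 = 14; σ²_D = ((17−11)/6)² = 1.000
te_E = (1 + 4·5 + 15)/6 = 36/6 = 6; σ²_E = ((15−1)/6)² = 5.444
te_F = (4 + 4·7 + 10)/6 = 42/6 = 7; σ²_F = ((10−4)/6)² = 1.000
te_G = (8 + 4·11 + 14)/6 = 66/6 = 11; σ²_G = ((14−8)/6)² = 1.000

Forward pass:
ES_A = 0; EF_A = 14
ES_B = 0; EF_B = 14
ES_C = 0; EF_C = 11
ES_D = 0; EF_D = 14
ES_E = 14; EF_E = 14+6 = 20
ES_F = max(EF_C=11, EF_D=14) = 14; EF_F = 14+7 = 21
ES_G = max(EF_A=14, EF_B=14, EF_E=20, EF_F=21) = 21; EF_G = 21+11 = 32
Expected project duration μ = 32 hours. Critical path: D → F → G.

Variance along critical path = 1.000 + 1.000 + 1.000 = 3.000
σ = √3.000 = 1.732 hours

1.73 hours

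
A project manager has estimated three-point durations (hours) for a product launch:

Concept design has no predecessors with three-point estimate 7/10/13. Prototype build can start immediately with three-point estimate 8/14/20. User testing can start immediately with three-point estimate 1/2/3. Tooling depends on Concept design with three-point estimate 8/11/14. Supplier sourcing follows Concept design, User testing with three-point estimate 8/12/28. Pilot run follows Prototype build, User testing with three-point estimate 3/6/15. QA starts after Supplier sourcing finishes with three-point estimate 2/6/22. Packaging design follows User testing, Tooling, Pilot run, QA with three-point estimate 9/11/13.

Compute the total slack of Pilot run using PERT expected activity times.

11 hours

te_Concept design = (7 + 4·10 + 13)/6 = 60/6 = 10
te_Prototype build = (8 + 4·14 + 20)/6 = 84/6 = 14
te_User testing = (1 + 4·2 + 3)/6 = 12/6 = 2
te_Tooling = (8 + 4·11 + 14)/6 = 66/6 = 11
te_Supplier sourcing = (8 + 4·12 + 28)/6 = 84/6 = 14
te_Pilot run = (3 + 4·6 + 15)/6 = 42/6 = 7
te_QA = (2 + 4·6 + 22)/6 = 48/6 = 8
te_Packaging design = (9 + 4·11 + 13)/6 = 66/6 = 11

Forward pass:
ES_Concept design = 0; EF_Concept design = 10
ES_Prototype build = 0; EF_Prototype build = 14
ES_User testing = 0; EF_User testing = 2
ES_Tooling = 10; EF_Tooling = 10+11 = 21
ES_Supplier sourcing = max(EF_Concept design=10, EF_User testing=2) = 10; EF_Supplier sourcing = 10+14 = 24
ES_Pilot run = max(EF_Prototype build=14, EF_User testing=2) = 14; EF_Pilot run = 14+7 = 21
ES_QA = 24; EF_QA = 24+8 = 32
ES_Packaging design = max(EF_User testing=2, EF_Tooling=21, EF_Pilot run=21, EF_QA=32) = 32; EF_Packaging design = 32+11 = 43
Expected project duration μ = 43 hours. Critical path: Concept design → Supplier sourcing → QA → Packaging design.

Backward pass:
LF_Packaging design = 43; LS_Packaging design = 43−11 = 32
LF_QA = LS_Packaging design = 32; LS_QA = 32−8 = 24
LF_Pilot run = LS_Packaging design = 32; LS_Pilot run = 32−7 = 25
LF_Supplier sourcing = LS_QA = 24; LS_Supplier sourcing = 24−14 = 10
LF_Tooling = LS_Packaging design = 32; LS_Tooling = 32−11 = 21
LF_User testing = min(LS_Supplier sourcing=10, LS_Pilot run=25, LS_Packaging design=32) = 10; LS_User testing = 10−2 = 8
LF_Prototype build = LS_Pilot run = 25; LS_Prototype build = 25−14 = 11
LF_Concept design = min(LS_Tooling=21, LS_Supplier sourcing=10) = 10; LS_Concept design = 10−10 = 0
Slack_Pilot run = LS_Pilot run − ES_Pilot run = 25 − 14 = 11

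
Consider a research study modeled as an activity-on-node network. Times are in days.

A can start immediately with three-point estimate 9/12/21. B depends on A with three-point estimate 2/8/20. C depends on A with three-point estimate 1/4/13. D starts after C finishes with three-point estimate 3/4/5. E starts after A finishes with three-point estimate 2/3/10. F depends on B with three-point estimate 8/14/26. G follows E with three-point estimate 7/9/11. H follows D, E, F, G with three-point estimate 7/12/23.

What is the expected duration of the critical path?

50 days

te_A = (9 + 4·12 + 21)/6 = 78/6 = 13
te_B = (2 + 4·8 + 20)/6 = 54/6 = 9
te_C = (1 + 4·4 + 13)/6 = 30/6 = 5
te_D = (3 + 4·4 + 5)/6 = 24/6 = 4
te_E = (2 + 4·3 + 10)/6 = 24/6 = 4
te_F = (8 + 4·14 + 26)/6 = 90/6 = 15
te_G = (7 + 4·9 + 11)/6 = 54/6 = 9
te_H = (7 + 4·12 + 23)/6 = 78/6 = 13

Forward pass:
ES_A = 0; EF_A = 13
ES_B = 13; EF_B = 13+9 = 22
ES_C = 13; EF_C = 13+5 = 18
ES_D = 18; EF_D = 18+4 = 22
ES_E = 13; EF_E = 13+4 = 17
ES_F = 22; EF_F = 22+15 = 37
ES_G = 17; EF_G = 17+9 = 26
ES_H = max(EF_D=22, EF_E=17, EF_F=37, EF_G=26) = 37; EF_H = 37+13 = 50
Expected project duration μ = 50 days. Critical path: A → B → F → H.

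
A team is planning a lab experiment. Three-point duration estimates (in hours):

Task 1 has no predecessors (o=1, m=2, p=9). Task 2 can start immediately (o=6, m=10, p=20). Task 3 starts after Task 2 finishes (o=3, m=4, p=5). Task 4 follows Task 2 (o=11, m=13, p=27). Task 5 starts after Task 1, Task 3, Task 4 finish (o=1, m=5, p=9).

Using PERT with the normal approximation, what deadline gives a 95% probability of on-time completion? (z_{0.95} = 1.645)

te_Task 1 = (1 + 4·2 + 9)/6 = 18/6 = 3; σ²_Task 1 = ((9−1)/6)² = 1.778
te_Task 2 = (6 + 4·10 + 20)/6 = 66/6 = 11; σ²_Task 2 = ((20−6)/6)² = 5.444
te_Task 3 = (3 + 4·4 + 5)/6 = 24/6 = 4; σ²_Task 3 = ((5−3)/6)² = 0.111
te_Task 4 = (11 + 4·13 + 27)/6 = 90/6 = 15; σ²_Task 4 = ((27−11)/6)² = 7.111
te_Task 5 = (1 + 4·5 + 9)/6 = 30/6 = 5; σ²_Task 5 = ((9−1)/6)² = 1.778

Forward pass:
ES_Task 1 = 0; EF_Task 1 = 3
ES_Task 2 = 0; EF_Task 2 = 11
ES_Task 3 = 11; EF_Task 3 = 11+4 = 15
ES_Task 4 = 11; EF_Task 4 = 11+15 = 26
ES_Task 5 = max(EF_Task 1=3, EF_Task 3=15, EF_Task 4=26) = 26; EF_Task 5 = 26+5 = 31
Expected project duration μ = 31 hours. Critical path: Task 2 → Task 4 → Task 5.

Variance along critical path = 5.444 + 7.111 + 1.778 = 14.333; σ = 3.786 hours.
D = μ + z·σ = 31 + 1.645·3.786 = 37.2 hours

37.2 hours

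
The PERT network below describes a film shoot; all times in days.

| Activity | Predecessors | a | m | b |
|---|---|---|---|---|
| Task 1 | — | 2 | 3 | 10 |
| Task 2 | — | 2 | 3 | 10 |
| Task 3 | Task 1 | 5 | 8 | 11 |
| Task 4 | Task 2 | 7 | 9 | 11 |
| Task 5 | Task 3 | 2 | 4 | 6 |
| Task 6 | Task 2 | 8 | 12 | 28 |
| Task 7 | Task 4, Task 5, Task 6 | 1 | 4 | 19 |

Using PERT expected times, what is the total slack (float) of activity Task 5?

te_Task 1 = (2 + 4·3 + 10)/6 = 24/6 = 4
te_Task 2 = (2 + 4·3 + 10)/6 = 24/6 = 4
te_Task 3 = (5 + 4·8 + 11)/6 = 48/6 = 8
te_Task 4 = (7 + 4·9 + 11)/6 = 54/6 = 9
te_Task 5 = (2 + 4·4 + 6)/6 = 24/6 = 4
te_Task 6 = (8 + 4·12 + 28)/6 = 84/6 = 14
te_Task 7 = (1 + 4·4 + 19)/6 = 36/6 = 6

Forward pass:
ES_Task 1 = 0; EF_Task 1 = 4
ES_Task 2 = 0; EF_Task 2 = 4
ES_Task 3 = 4; EF_Task 3 = 4+8 = 12
ES_Task 4 = 4; EF_Task 4 = 4+9 = 13
ES_Task 5 = 12; EF_Task 5 = 12+4 = 16
ES_Task 6 = 4; EF_Task 6 = 4+14 = 18
ES_Task 7 = max(EF_Task 4=13, EF_Task 5=16, EF_Task 6=18) = 18; EF_Task 7 = 18+6 = 24
Expected project duration μ = 24 days. Critical path: Task 2 → Task 6 → Task 7.

Backward pass:
LF_Task 7 = 24; LS_Task 7 = 24−6 = 18
LF_Task 6 = LS_Task 7 = 18; LS_Task 6 = 18−14 = 4
LF_Task 5 = LS_Task 7 = 18; LS_Task 5 = 18−4 = 14
LF_Task 4 = LS_Task 7 = 18; LS_Task 4 = 18−9 = 9
LF_Task 3 = LS_Task 5 = 14; LS_Task 3 = 14−8 = 6
LF_Task 2 = min(LS_Task 4=9, LS_Task 6=4) = 4; LS_Task 2 = 4−4 = 0
LF_Task 1 = LS_Task 3 = 6; LS_Task 1 = 6−4 = 2
Slack_Task 5 = LS_Task 5 − ES_Task 5 = 14 − 12 = 2

2 days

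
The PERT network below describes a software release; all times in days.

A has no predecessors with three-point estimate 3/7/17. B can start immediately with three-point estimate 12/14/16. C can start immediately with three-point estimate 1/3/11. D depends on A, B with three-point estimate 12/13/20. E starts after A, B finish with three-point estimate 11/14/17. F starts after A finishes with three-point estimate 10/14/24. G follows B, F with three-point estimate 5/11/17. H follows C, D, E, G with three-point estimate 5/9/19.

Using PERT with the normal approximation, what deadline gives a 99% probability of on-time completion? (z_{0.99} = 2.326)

te_A = (3 + 4·7 + 17)/6 = 48/6 = 8; σ²_A = ((17−3)/6)² = 5.444
te_B = (12 + 4·14 + 16)/6 = 84/6 = 14; σ²_B = ((16−12)/6)² = 0.444
te_C = (1 + 4·3 + 11)/6 = 24/6 = 4; σ²_C = ((11−1)/6)² = 2.778
te_D = (12 + 4·13 + 20)/6 = 84/6 = 14; σ²_D = ((20−12)/6)² = 1.778
te_E = (11 + 4·14 + 17)/6 = 84/6 = 14; σ²_E = ((17−11)/6)² = 1.000
te_F = (10 + 4·14 + 24)/6 = 90/6 = 15; σ²_F = ((24−10)/6)² = 5.444
te_G = (5 + 4·11 + 17)/6 = 66/6 = 11; σ²_G = ((17−5)/6)² = 4.000
te_H = (5 + 4·9 + 19)/6 = 60/6 = 10; σ²_H = ((19−5)/6)² = 5.444

Forward pass:
ES_A = 0; EF_A = 8
ES_B = 0; EF_B = 14
ES_C = 0; EF_C = 4
ES_D = max(EF_A=8, EF_B=14) = 14; EF_D = 14+14 = 28
ES_E = max(EF_A=8, EF_B=14) = 14; EF_E = 14+14 = 28
ES_F = 8; EF_F = 8+15 = 23
ES_G = max(EF_B=14, EF_F=23) = 23; EF_G = 23+11 = 34
ES_H = max(EF_C=4, EF_D=28, EF_E=28, EF_G=34) = 34; EF_H = 34+10 = 44
Expected project duration μ = 44 days. Critical path: A → F → G → H.

Variance along critical path = 5.444 + 5.444 + 4.000 + 5.444 = 20.333; σ = 4.509 days.
D = μ + z·σ = 44 + 2.326·4.509 = 54.5 days

54.5 days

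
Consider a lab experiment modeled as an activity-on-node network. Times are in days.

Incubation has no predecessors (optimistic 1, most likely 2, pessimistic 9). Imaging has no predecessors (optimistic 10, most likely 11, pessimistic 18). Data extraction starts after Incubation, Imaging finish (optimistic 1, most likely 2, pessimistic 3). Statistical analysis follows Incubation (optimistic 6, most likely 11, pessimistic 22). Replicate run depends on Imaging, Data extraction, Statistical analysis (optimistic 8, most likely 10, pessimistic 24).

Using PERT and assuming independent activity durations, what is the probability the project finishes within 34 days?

te_Incubation = (1 + 4·2 + 9)/6 = 18/6 = 3; σ²_Incubation = ((9−1)/6)² = 1.778
te_Imaging = (10 + 4·11 + 18)/6 = 72/6 = 12; σ²_Imaging = ((18−10)/6)² = 1.778
te_Data extraction = (1 + 4·2 + 3)/6 = 12/6 = 2; σ²_Data extraction = ((3−1)/6)² = 0.111
te_Statistical analysis = (6 + 4·11 + 22)/6 = 72/6 = 12; σ²_Statistical analysis = ((22−6)/6)² = 7.111
te_Replicate run = (8 + 4·10 + 24)/6 = 72/6 = 12; σ²_Replicate run = ((24−8)/6)² = 7.111

Forward pass:
ES_Incubation = 0; EF_Incubation = 3
ES_Imaging = 0; EF_Imaging = 12
ES_Data extraction = max(EF_Incubation=3, EF_Imaging=12) = 12; EF_Data extraction = 12+2 = 14
ES_Statistical analysis = 3; EF_Statistical analysis = 3+12 = 15
ES_Replicate run = max(EF_Imaging=12, EF_Data extraction=14, EF_Statistical analysis=15) = 15; EF_Replicate run = 15+12 = 27
Expected project duration μ = 27 days. Critical path: Incubation → Statistical analysis → Replicate run.

Variance along critical path = 1.778 + 7.111 + 7.111 = 16.000; σ = √16.000 = 4.000 days.
Z = (34 − 27) / 4.000 = 1.750
P(T ≤ 34) = Φ(1.750) ≈ 0.960

0.960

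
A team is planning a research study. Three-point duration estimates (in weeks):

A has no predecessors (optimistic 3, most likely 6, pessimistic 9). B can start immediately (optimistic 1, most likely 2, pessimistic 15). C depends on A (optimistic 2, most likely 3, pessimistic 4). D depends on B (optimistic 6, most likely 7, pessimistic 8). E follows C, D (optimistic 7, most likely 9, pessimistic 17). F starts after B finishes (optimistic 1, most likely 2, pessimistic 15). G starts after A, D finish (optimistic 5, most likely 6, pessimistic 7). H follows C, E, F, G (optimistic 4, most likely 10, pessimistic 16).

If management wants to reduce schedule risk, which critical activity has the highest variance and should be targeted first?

B

te_A = (3 + 4·6 + 9)/6 = 36/6 = 6; σ²_A = ((9−3)/6)² = 1.000
te_B = (1 + 4·2 + 15)/6 = 24/6 = 4; σ²_B = ((15−1)/6)² = 5.444
te_C = (2 + 4·3 + 4)/6 = 18/6 = 3; σ²_C = ((4−2)/6)² = 0.111
te_D = (6 + 4·7 + 8)/6 = 42/6 = 7; σ²_D = ((8−6)/6)² = 0.111
te_E = (7 + 4·9 + 17)/6 = 60/6 = 10; σ²_E = ((17−7)/6)² = 2.778
te_F = (1 + 4·2 + 15)/6 = 24/6 = 4; σ²_F = ((15−1)/6)² = 5.444
te_G = (5 + 4·6 + 7)/6 = 36/6 = 6; σ²_G = ((7−5)/6)² = 0.111
te_H = (4 + 4·10 + 16)/6 = 60/6 = 10; σ²_H = ((16−4)/6)² = 4.000

Forward pass:
ES_A = 0; EF_A = 6
ES_B = 0; EF_B = 4
ES_C = 6; EF_C = 6+3 = 9
ES_D = 4; EF_D = 4+7 = 11
ES_E = max(EF_C=9, EF_D=11) = 11; EF_E = 11+10 = 21
ES_F = 4; EF_F = 4+4 = 8
ES_G = max(EF_A=6, EF_D=11) = 11; EF_G = 11+6 = 17
ES_H = max(EF_C=9, EF_E=21, EF_F=8, EF_G=17) = 21; EF_H = 21+10 = 31
Expected project duration μ = 31 weeks. Critical path: B → D → E → H.

Variances on critical path: σ²_B=5.444, σ²_D=0.111, σ²_E=2.778, σ²_H=4.000.
Largest is σ²_B = 5.444.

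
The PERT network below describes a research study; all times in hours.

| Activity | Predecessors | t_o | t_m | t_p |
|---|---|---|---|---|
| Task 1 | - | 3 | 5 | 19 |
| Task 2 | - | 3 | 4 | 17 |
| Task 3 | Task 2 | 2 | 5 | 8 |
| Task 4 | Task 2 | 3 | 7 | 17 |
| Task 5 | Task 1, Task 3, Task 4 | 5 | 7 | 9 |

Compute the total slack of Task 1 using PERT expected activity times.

te_Task 1 = (3 + 4·5 + 19)/6 = 42/6 = 7
te_Task 2 = (3 + 4·4 + 17)/6 = 36/6 = 6
te_Task 3 = (2 + 4·5 + 8)/6 = 30/6 = 5
te_Task 4 = (3 + 4·7 + 17)/6 = 48/6 = 8
te_Task 5 = (5 + 4·7 + 9)/6 = 42/6 = 7

Forward pass:
ES_Task 1 = 0; EF_Task 1 = 7
ES_Task 2 = 0; EF_Task 2 = 6
ES_Task 3 = 6; EF_Task 3 = 6+5 = 11
ES_Task 4 = 6; EF_Task 4 = 6+8 = 14
ES_Task 5 = max(EF_Task 1=7, EF_Task 3=11, EF_Task 4=14) = 14; EF_Task 5 = 14+7 = 21
Expected project duration μ = 21 hours. Critical path: Task 2 → Task 4 → Task 5.

Backward pass:
LF_Task 5 = 21; LS_Task 5 = 21−7 = 14
LF_Task 4 = LS_Task 5 = 14; LS_Task 4 = 14−8 = 6
LF_Task 3 = LS_Task 5 = 14; LS_Task 3 = 14−5 = 9
LF_Task 2 = min(LS_Task 3=9, LS_Task 4=6) = 6; LS_Task 2 = 6−6 = 0
LF_Task 1 = LS_Task 5 = 14; LS_Task 1 = 14−7 = 7
Slack_Task 1 = LS_Task 1 − ES_Task 1 = 7 − 0 = 7

7 hours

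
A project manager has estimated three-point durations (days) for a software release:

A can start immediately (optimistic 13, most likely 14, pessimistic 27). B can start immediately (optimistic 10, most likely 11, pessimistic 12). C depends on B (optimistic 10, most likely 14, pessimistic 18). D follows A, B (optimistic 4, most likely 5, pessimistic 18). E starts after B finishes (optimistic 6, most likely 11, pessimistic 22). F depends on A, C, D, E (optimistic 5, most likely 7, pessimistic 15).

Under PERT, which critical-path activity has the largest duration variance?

F

te_A = (13 + 4·14 + 27)/6 = 96/6 = 16; σ²_A = ((27−13)/6)² = 5.444
te_B = (10 + 4·11 + 12)/6 = 66/6 = 11; σ²_B = ((12−10)/6)² = 0.111
te_C = (10 + 4·14 + 18)/6 = 84/6 = 14; σ²_C = ((18−10)/6)² = 1.778
te_D = (4 + 4·5 + 18)/6 = 42/6 = 7; σ²_D = ((18−4)/6)² = 5.444
te_E = (6 + 4·11 + 22)/6 = 72/6 = 12; σ²_E = ((22−6)/6)² = 7.111
te_F = (5 + 4·7 + 15)/6 = 48/6 = 8; σ²_F = ((15−5)/6)² = 2.778

Forward pass:
ES_A = 0; EF_A = 16
ES_B = 0; EF_B = 11
ES_C = 11; EF_C = 11+14 = 25
ES_D = max(EF_A=16, EF_B=11) = 16; EF_D = 16+7 = 23
ES_E = 11; EF_E = 11+12 = 23
ES_F = max(EF_A=16, EF_C=25, EF_D=23, EF_E=23) = 25; EF_F = 25+8 = 33
Expected project duration μ = 33 days. Critical path: B → C → F.

Variances on critical path: σ²_B=0.111, σ²_C=1.778, σ²_F=2.778.
Largest is σ²_F = 2.778.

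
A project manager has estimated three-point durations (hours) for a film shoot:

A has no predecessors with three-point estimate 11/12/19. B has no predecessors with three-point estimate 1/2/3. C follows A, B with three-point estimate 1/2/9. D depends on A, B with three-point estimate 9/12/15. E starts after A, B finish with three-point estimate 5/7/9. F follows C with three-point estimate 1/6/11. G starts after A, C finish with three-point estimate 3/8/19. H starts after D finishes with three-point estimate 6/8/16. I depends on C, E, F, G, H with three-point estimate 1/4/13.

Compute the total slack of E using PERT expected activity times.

te_A = (11 + 4·12 + 19)/6 = 78/6 = 13
te_B = (1 + 4·2 + 3)/6 = 12/6 = 2
te_C = (1 + 4·2 + 9)/6 = 18/6 = 3
te_D = (9 + 4·12 + 15)/6 = 72/6 = 12
te_E = (5 + 4·7 + 9)/6 = 42/6 = 7
te_F = (1 + 4·6 + 11)/6 = 36/6 = 6
te_G = (3 + 4·8 + 19)/6 = 54/6 = 9
te_H = (6 + 4·8 + 16)/6 = 54/6 = 9
te_I = (1 + 4·4 + 13)/6 = 30/6 = 5

Forward pass:
ES_A = 0; EF_A = 13
ES_B = 0; EF_B = 2
ES_C = max(EF_A=13, EF_B=2) = 13; EF_C = 13+3 = 16
ES_D = max(EF_A=13, EF_B=2) = 13; EF_D = 13+12 = 25
ES_E = max(EF_A=13, EF_B=2) = 13; EF_E = 13+7 = 20
ES_F = 16; EF_F = 16+6 = 22
ES_G = max(EF_A=13, EF_C=16) = 16; EF_G = 16+9 = 25
ES_H = 25; EF_H = 25+9 = 34
ES_I = max(EF_C=16, EF_E=20, EF_F=22, EF_G=25, EF_H=34) = 34; EF_I = 34+5 = 39
Expected project duration μ = 39 hours. Critical path: A → D → H → I.

Backward pass:
LF_I = 39; LS_I = 39−5 = 34
LF_H = LS_I = 34; LS_H = 34−9 = 25
LF_G = LS_I = 34; LS_G = 34−9 = 25
LF_F = LS_I = 34; LS_F = 34−6 = 28
LF_E = LS_I = 34; LS_E = 34−7 = 27
LF_D = LS_H = 25; LS_D = 25−12 = 13
LF_C = min(LS_F=28, LS_G=25, LS_I=34) = 25; LS_C = 25−3 = 22
LF_B = min(LS_C=22, LS_D=13, LS_E=27) = 13; LS_B = 13−2 = 11
LF_A = min(LS_C=22, LS_D=13, LS_E=27, LS_G=25) = 13; LS_A = 13−13 = 0
Slack_E = LS_E − ES_E = 27 − 13 = 14

14 hours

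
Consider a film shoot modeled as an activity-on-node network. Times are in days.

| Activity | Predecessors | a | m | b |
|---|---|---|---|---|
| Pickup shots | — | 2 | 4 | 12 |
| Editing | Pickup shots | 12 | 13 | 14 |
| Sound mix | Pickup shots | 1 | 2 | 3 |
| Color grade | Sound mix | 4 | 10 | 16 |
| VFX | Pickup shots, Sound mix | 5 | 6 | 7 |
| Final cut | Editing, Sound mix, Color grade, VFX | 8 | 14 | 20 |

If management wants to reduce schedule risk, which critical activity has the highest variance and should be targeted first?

Final cut

te_Pickup shots = (2 + 4·4 + 12)/6 = 30/6 = 5; σ²_Pickup shots = ((12−2)/6)² = 2.778
te_Editing = (12 + 4·13 + 14)/6 = 78/6 = 13; σ²_Editing = ((14−12)/6)² = 0.111
te_Sound mix = (1 + 4·2 + 3)/6 = 12/6 = 2; σ²_Sound mix = ((3−1)/6)² = 0.111
te_Color grade = (4 + 4·10 + 16)/6 = 60/6 = 10; σ²_Color grade = ((16−4)/6)² = 4.000
te_VFX = (5 + 4·6 + 7)/6 = 36/6 = 6; σ²_VFX = ((7−5)/6)² = 0.111
te_Final cut = (8 + 4·14 + 20)/6 = 84/6 = 14; σ²_Final cut = ((20−8)/6)² = 4.000

Forward pass:
ES_Pickup shots = 0; EF_Pickup shots = 5
ES_Editing = 5; EF_Editing = 5+13 = 18
ES_Sound mix = 5; EF_Sound mix = 5+2 = 7
ES_Color grade = 7; EF_Color grade = 7+10 = 17
ES_VFX = max(EF_Pickup shots=5, EF_Sound mix=7) = 7; EF_VFX = 7+6 = 13
ES_Final cut = max(EF_Editing=18, EF_Sound mix=7, EF_Color grade=17, EF_VFX=13) = 18; EF_Final cut = 18+14 = 32
Expected project duration μ = 32 days. Critical path: Pickup shots → Editing → Final cut.

Variances on critical path: σ²_Pickup shots=2.778, σ²_Editing=0.111, σ²_Final cut=4.000.
Largest is σ²_Final cut = 4.000.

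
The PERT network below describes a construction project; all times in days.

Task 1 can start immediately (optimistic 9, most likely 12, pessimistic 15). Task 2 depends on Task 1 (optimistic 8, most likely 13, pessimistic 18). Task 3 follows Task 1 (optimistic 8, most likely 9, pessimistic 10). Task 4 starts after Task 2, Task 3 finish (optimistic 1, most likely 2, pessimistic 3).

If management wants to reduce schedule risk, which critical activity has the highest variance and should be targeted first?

te_Task 1 = (9 + 4·12 + 15)/6 = 72/6 = 12; σ²_Task 1 = ((15−9)/6)² = 1.000
te_Task 2 = (8 + 4·13 + 18)/6 = 78/6 = 13; σ²_Task 2 = ((18−8)/6)² = 2.778
te_Task 3 = (8 + 4·9 + 10)/6 = 54/6 = 9; σ²_Task 3 = ((10−8)/6)² = 0.111
te_Task 4 = (1 + 4·2 + 3)/6 = 12/6 = 2; σ²_Task 4 = ((3−1)/6)² = 0.111

Forward pass:
ES_Task 1 = 0; EF_Task 1 = 12
ES_Task 2 = 12; EF_Task 2 = 12+13 = 25
ES_Task 3 = 12; EF_Task 3 = 12+9 = 21
ES_Task 4 = max(EF_Task 2=25, EF_Task 3=21) = 25; EF_Task 4 = 25+2 = 27
Expected project duration μ = 27 days. Critical path: Task 1 → Task 2 → Task 4.

Variances on critical path: σ²_Task 1=1.000, σ²_Task 2=2.778, σ²_Task 4=0.111.
Largest is σ²_Task 2 = 2.778.

Task 2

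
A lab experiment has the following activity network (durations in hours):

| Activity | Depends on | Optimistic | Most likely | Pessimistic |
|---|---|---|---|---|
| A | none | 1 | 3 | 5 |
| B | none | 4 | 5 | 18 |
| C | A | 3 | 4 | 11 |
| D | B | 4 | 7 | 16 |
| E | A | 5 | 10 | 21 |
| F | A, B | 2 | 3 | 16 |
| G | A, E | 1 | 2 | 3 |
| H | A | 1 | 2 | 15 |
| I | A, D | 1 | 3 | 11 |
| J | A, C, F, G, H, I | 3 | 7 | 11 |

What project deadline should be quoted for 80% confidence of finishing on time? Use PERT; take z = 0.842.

te_A = (1 + 4·3 + 5)/6 = 18/6 = 3; σ²_A = ((5−1)/6)² = 0.444
te_B = (4 + 4·5 + 18)/6 = 42/6 = 7; σ²_B = ((18−4)/6)² = 5.444
te_C = (3 + 4·4 + 11)/6 = 30/6 = 5; σ²_C = ((11−3)/6)² = 1.778
te_D = (4 + 4·7 + 16)/6 = 48/6 = 8; σ²_D = ((16−4)/6)² = 4.000
te_E = (5 + 4·10 + 21)/6 = 66/6 = 11; σ²_E = ((21−5)/6)² = 7.111
te_F = (2 + 4·3 + 16)/6 = 30/6 = 5; σ²_F = ((16−2)/6)² = 5.444
te_G = (1 + 4·2 + 3)/6 = 12/6 = 2; σ²_G = ((3−1)/6)² = 0.111
te_H = (1 + 4·2 + 15)/6 = 24/6 = 4; σ²_H = ((15−1)/6)² = 5.444
te_I = (1 + 4·3 + 11)/6 = 24/6 = 4; σ²_I = ((11−1)/6)² = 2.778
te_J = (3 + 4·7 + 11)/6 = 42/6 = 7; σ²_J = ((11−3)/6)² = 1.778

Forward pass:
ES_A = 0; EF_A = 3
ES_B = 0; EF_B = 7
ES_C = 3; EF_C = 3+5 = 8
ES_D = 7; EF_D = 7+8 = 15
ES_E = 3; EF_E = 3+11 = 14
ES_F = max(EF_A=3, EF_B=7) = 7; EF_F = 7+5 = 12
ES_G = max(EF_A=3, EF_E=14) = 14; EF_G = 14+2 = 16
ES_H = 3; EF_H = 3+4 = 7
ES_I = max(EF_A=3, EF_D=15) = 15; EF_I = 15+4 = 19
ES_J = max(EF_A=3, EF_C=8, EF_F=12, EF_G=16, EF_H=7, EF_I=19) = 19; EF_J = 19+7 = 26
Expected project duration μ = 26 hours. Critical path: B → D → I → J.

Variance along critical path = 5.444 + 4.000 + 2.778 + 1.778 = 14.000; σ = 3.742 hours.
D = μ + z·σ = 26 + 0.842·3.742 = 29.2 hours

29.2 hours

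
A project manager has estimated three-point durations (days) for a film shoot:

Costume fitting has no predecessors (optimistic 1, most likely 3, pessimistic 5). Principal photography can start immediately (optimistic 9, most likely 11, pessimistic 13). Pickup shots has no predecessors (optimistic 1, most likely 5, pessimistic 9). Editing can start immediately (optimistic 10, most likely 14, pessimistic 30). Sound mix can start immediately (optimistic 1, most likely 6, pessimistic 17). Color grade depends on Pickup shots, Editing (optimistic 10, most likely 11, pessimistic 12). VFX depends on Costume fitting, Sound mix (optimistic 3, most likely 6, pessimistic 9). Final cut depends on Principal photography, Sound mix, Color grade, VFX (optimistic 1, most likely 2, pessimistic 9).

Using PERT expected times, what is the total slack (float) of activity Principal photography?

te_Costume fitting = (1 + 4·3 + 5)/6 = 18/6 = 3
te_Principal photography = (9 + 4·11 + 13)/6 = 66/6 = 11
te_Pickup shots = (1 + 4·5 + 9)/6 = 30/6 = 5
te_Editing = (10 + 4·14 + 30)/6 = 96/6 = 16
te_Sound mix = (1 + 4·6 + 17)/6 = 42/6 = 7
te_Color grade = (10 + 4·11 + 12)/6 = 66/6 = 11
te_VFX = (3 + 4·6 + 9)/6 = 36/6 = 6
te_Final cut = (1 + 4·2 + 9)/6 = 18/6 = 3

Forward pass:
ES_Costume fitting = 0; EF_Costume fitting = 3
ES_Principal photography = 0; EF_Principal photography = 11
ES_Pickup shots = 0; EF_Pickup shots = 5
ES_Editing = 0; EF_Editing = 16
ES_Sound mix = 0; EF_Sound mix = 7
ES_Color grade = max(EF_Pickup shots=5, EF_Editing=16) = 16; EF_Color grade = 16+11 = 27
ES_VFX = max(EF_Costume fitting=3, EF_Sound mix=7) = 7; EF_VFX = 7+6 = 13
ES_Final cut = max(EF_Principal photography=11, EF_Sound mix=7, EF_Color grade=27, EF_VFX=13) = 27; EF_Final cut = 27+3 = 30
Expected project duration μ = 30 days. Critical path: Editing → Color grade → Final cut.

Backward pass:
LF_Final cut = 30; LS_Final cut = 30−3 = 27
LF_VFX = LS_Final cut = 27; LS_VFX = 27−6 = 21
LF_Color grade = LS_Final cut = 27; LS_Color grade = 27−11 = 16
LF_Sound mix = min(LS_VFX=21, LS_Final cut=27) = 21; LS_Sound mix = 21−7 = 14
LF_Editing = LS_Color grade = 16; LS_Editing = 16−16 = 0
LF_Pickup shots = LS_Color grade = 16; LS_Pickup shots = 16−5 = 11
LF_Principal photography = LS_Final cut = 27; LS_Principal photography = 27−11 = 16
LF_Costume fitting = LS_VFX = 21; LS_Costume fitting = 21−3 = 18
Slack_Principal photography = LS_Principal photography − ES_Principal photography = 16 − 0 = 16

16 days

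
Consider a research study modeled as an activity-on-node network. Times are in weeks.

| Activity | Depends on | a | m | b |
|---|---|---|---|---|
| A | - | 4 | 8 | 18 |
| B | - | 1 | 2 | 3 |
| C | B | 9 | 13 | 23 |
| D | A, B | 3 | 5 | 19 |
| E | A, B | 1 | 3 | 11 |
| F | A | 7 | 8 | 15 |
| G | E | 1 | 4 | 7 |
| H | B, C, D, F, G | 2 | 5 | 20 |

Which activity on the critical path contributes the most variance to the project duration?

H

te_A = (4 + 4·8 + 18)/6 = 54/6 = 9; σ²_A = ((18−4)/6)² = 5.444
te_B = (1 + 4·2 + 3)/6 = 12/6 = 2; σ²_B = ((3−1)/6)² = 0.111
te_C = (9 + 4·13 + 23)/6 = 84/6 = 14; σ²_C = ((23−9)/6)² = 5.444
te_D = (3 + 4·5 + 19)/6 = 42/6 = 7; σ²_D = ((19−3)/6)² = 7.111
te_E = (1 + 4·3 + 11)/6 = 24/6 = 4; σ²_E = ((11−1)/6)² = 2.778
te_F = (7 + 4·8 + 15)/6 = 54/6 = 9; σ²_F = ((15−7)/6)² = 1.778
te_G = (1 + 4·4 + 7)/6 = 24/6 = 4; σ²_G = ((7−1)/6)² = 1.000
te_H = (2 + 4·5 + 20)/6 = 42/6 = 7; σ²_H = ((20−2)/6)² = 9.000

Forward pass:
ES_A = 0; EF_A = 9
ES_B = 0; EF_B = 2
ES_C = 2; EF_C = 2+14 = 16
ES_D = max(EF_A=9, EF_B=2) = 9; EF_D = 9+7 = 16
ES_E = max(EF_A=9, EF_B=2) = 9; EF_E = 9+4 = 13
ES_F = 9; EF_F = 9+9 = 18
ES_G = 13; EF_G = 13+4 = 17
ES_H = max(EF_B=2, EF_C=16, EF_D=16, EF_F=18, EF_G=17) = 18; EF_H = 18+7 = 25
Expected project duration μ = 25 weeks. Critical path: A → F → H.

Variances on critical path: σ²_A=5.444, σ²_F=1.778, σ²_H=9.000.
Largest is σ²_H = 9.000.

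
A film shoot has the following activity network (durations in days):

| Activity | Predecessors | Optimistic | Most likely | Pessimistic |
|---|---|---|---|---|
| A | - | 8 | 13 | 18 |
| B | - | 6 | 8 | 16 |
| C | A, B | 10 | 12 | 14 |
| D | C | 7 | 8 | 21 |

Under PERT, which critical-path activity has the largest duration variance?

D

te_A = (8 + 4·13 + 18)/6 = 78/6 = 13; σ²_A = ((18−8)/6)² = 2.778
te_B = (6 + 4·8 + 16)/6 = 54/6 = 9; σ²_B = ((16−6)/6)² = 2.778
te_C = (10 + 4·12 + 14)/6 = 72/6 = 12; σ²_C = ((14−10)/6)² = 0.444
te_D = (7 + 4·8 + 21)/6 = 60/6 = 10; σ²_D = ((21−7)/6)² = 5.444

Forward pass:
ES_A = 0; EF_A = 13
ES_B = 0; EF_B = 9
ES_C = max(EF_A=13, EF_B=9) = 13; EF_C = 13+12 = 25
ES_D = 25; EF_D = 25+10 = 35
Expected project duration μ = 35 days. Critical path: A → C → D.

Variances on critical path: σ²_A=2.778, σ²_C=0.444, σ²_D=5.444.
Largest is σ²_D = 5.444.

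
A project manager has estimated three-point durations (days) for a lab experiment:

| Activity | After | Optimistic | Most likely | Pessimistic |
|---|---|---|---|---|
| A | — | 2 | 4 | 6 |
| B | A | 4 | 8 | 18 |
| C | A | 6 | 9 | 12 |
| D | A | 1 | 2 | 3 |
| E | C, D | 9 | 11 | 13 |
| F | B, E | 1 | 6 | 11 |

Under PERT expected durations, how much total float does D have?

7 days

te_A = (2 + 4·4 + 6)/6 = 24/6 = 4
te_B = (4 + 4·8 + 18)/6 = 54/6 = 9
te_C = (6 + 4·9 + 12)/6 = 54/6 = 9
te_D = (1 + 4·2 + 3)/6 = 12/6 = 2
te_E = (9 + 4·11 + 13)/6 = 66/6 = 11
te_F = (1 + 4·6 + 11)/6 = 36/6 = 6

Forward pass:
ES_A = 0; EF_A = 4
ES_B = 4; EF_B = 4+9 = 13
ES_C = 4; EF_C = 4+9 = 13
ES_D = 4; EF_D = 4+2 = 6
ES_E = max(EF_C=13, EF_D=6) = 13; EF_E = 13+11 = 24
ES_F = max(EF_B=13, EF_E=24) = 24; EF_F = 24+6 = 30
Expected project duration μ = 30 days. Critical path: A → C → E → F.

Backward pass:
LF_F = 30; LS_F = 30−6 = 24
LF_E = LS_F = 24; LS_E = 24−11 = 13
LF_D = LS_E = 13; LS_D = 13−2 = 11
LF_C = LS_E = 13; LS_C = 13−9 = 4
LF_B = LS_F = 24; LS_B = 24−9 = 15
LF_A = min(LS_B=15, LS_C=4, LS_D=11) = 4; LS_A = 4−4 = 0
Slack_D = LS_D − ES_D = 11 − 4 = 7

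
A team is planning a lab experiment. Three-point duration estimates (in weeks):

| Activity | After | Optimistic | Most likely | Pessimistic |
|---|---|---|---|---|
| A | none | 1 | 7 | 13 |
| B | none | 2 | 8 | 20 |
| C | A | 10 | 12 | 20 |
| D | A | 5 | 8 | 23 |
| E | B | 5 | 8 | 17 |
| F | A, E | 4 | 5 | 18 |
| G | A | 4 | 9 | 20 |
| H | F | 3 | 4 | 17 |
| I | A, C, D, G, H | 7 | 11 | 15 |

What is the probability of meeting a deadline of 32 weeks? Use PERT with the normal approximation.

0.024

te_A = (1 + 4·7 + 13)/6 = 42/6 = 7; σ²_A = ((13−1)/6)² = 4.000
te_B = (2 + 4·8 + 20)/6 = 54/6 = 9; σ²_B = ((20−2)/6)² = 9.000
te_C = (10 + 4·12 + 20)/6 = 78/6 = 13; σ²_C = ((20−10)/6)² = 2.778
te_D = (5 + 4·8 + 23)/6 = 60/6 = 10; σ²_D = ((23−5)/6)² = 9.000
te_E = (5 + 4·8 + 17)/6 = 54/6 = 9; σ²_E = ((17−5)/6)² = 4.000
te_F = (4 + 4·5 + 18)/6 = 42/6 = 7; σ²_F = ((18−4)/6)² = 5.444
te_G = (4 + 4·9 + 20)/6 = 60/6 = 10; σ²_G = ((20−4)/6)² = 7.111
te_H = (3 + 4·4 + 17)/6 = 36/6 = 6; σ²_H = ((17−3)/6)² = 5.444
te_I = (7 + 4·11 + 15)/6 = 66/6 = 11; σ²_I = ((15−7)/6)² = 1.778

Forward pass:
ES_A = 0; EF_A = 7
ES_B = 0; EF_B = 9
ES_C = 7; EF_C = 7+13 = 20
ES_D = 7; EF_D = 7+10 = 17
ES_E = 9; EF_E = 9+9 = 18
ES_F = max(EF_A=7, EF_E=18) = 18; EF_F = 18+7 = 25
ES_G = 7; EF_G = 7+10 = 17
ES_H = 25; EF_H = 25+6 = 31
ES_I = max(EF_A=7, EF_C=20, EF_D=17, EF_G=17, EF_H=31) = 31; EF_I = 31+11 = 42
Expected project duration μ = 42 weeks. Critical path: B → E → F → H → I.

Variance along critical path = 9.000 + 4.000 + 5.444 + 5.444 + 1.778 = 25.667; σ = √25.667 = 5.066 weeks.
Z = (32 − 42) / 5.066 = -1.974
P(T ≤ 32) = Φ(-1.974) ≈ 0.024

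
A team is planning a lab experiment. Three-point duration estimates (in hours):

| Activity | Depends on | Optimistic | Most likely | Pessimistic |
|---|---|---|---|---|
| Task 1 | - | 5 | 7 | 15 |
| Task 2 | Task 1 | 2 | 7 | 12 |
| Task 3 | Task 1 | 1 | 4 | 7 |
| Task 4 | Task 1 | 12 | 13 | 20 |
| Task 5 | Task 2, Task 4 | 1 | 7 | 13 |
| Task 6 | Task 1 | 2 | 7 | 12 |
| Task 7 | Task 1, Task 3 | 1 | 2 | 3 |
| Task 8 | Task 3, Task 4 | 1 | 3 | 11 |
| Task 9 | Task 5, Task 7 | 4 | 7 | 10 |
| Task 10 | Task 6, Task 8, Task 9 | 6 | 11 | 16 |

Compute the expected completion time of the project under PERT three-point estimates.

te_Task 1 = (5 + 4·7 + 15)/6 = 48/6 = 8
te_Task 2 = (2 + 4·7 + 12)/6 = 42/6 = 7
te_Task 3 = (1 + 4·4 + 7)/6 = 24/6 = 4
te_Task 4 = (12 + 4·13 + 20)/6 = 84/6 = 14
te_Task 5 = (1 + 4·7 + 13)/6 = 42/6 = 7
te_Task 6 = (2 + 4·7 + 12)/6 = 42/6 = 7
te_Task 7 = (1 + 4·2 + 3)/6 = 12/6 = 2
te_Task 8 = (1 + 4·3 + 11)/6 = 24/6 = 4
te_Task 9 = (4 + 4·7 + 10)/6 = 42/6 = 7
te_Task 10 = (6 + 4·11 + 16)/6 = 66/6 = 11

Forward pass:
ES_Task 1 = 0; EF_Task 1 = 8
ES_Task 2 = 8; EF_Task 2 = 8+7 = 15
ES_Task 3 = 8; EF_Task 3 = 8+4 = 12
ES_Task 4 = 8; EF_Task 4 = 8+14 = 22
ES_Task 5 = max(EF_Task 2=15, EF_Task 4=22) = 22; EF_Task 5 = 22+7 = 29
ES_Task 6 = 8; EF_Task 6 = 8+7 = 15
ES_Task 7 = max(EF_Task 1=8, EF_Task 3=12) = 12; EF_Task 7 = 12+2 = 14
ES_Task 8 = max(EF_Task 3=12, EF_Task 4=22) = 22; EF_Task 8 = 22+4 = 26
ES_Task 9 = max(EF_Task 5=29, EF_Task 7=14) = 29; EF_Task 9 = 29+7 = 36
ES_Task 10 = max(EF_Task 6=15, EF_Task 8=26, EF_Task 9=36) = 36; EF_Task 10 = 36+11 = 47
Expected project duration μ = 47 hours. Critical path: Task 1 → Task 4 → Task 5 → Task 9 → Task 10.

47 hours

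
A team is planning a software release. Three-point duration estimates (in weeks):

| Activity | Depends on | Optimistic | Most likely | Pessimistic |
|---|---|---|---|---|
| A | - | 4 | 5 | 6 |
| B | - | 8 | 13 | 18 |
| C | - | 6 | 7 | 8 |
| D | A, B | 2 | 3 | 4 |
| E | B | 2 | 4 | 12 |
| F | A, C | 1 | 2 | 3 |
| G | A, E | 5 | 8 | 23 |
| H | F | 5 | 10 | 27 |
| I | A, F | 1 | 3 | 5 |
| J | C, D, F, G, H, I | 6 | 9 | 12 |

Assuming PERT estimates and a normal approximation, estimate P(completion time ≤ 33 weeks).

0.155

te_A = (4 + 4·5 + 6)/6 = 30/6 = 5; σ²_A = ((6−4)/6)² = 0.111
te_B = (8 + 4·13 + 18)/6 = 78/6 = 13; σ²_B = ((18−8)/6)² = 2.778
te_C = (6 + 4·7 + 8)/6 = 42/6 = 7; σ²_C = ((8−6)/6)² = 0.111
te_D = (2 + 4·3 + 4)/6 = 18/6 = 3; σ²_D = ((4−2)/6)² = 0.111
te_E = (2 + 4·4 + 12)/6 = 30/6 = 5; σ²_E = ((12−2)/6)² = 2.778
te_F = (1 + 4·2 + 3)/6 = 12/6 = 2; σ²_F = ((3−1)/6)² = 0.111
te_G = (5 + 4·8 + 23)/6 = 60/6 = 10; σ²_G = ((23−5)/6)² = 9.000
te_H = (5 + 4·10 + 27)/6 = 72/6 = 12; σ²_H = ((27−5)/6)² = 13.444
te_I = (1 + 4·3 + 5)/6 = 18/6 = 3; σ²_I = ((5−1)/6)² = 0.444
te_J = (6 + 4·9 + 12)/6 = 54/6 = 9; σ²_J = ((12−6)/6)² = 1.000

Forward pass:
ES_A = 0; EF_A = 5
ES_B = 0; EF_B = 13
ES_C = 0; EF_C = 7
ES_D = max(EF_A=5, EF_B=13) = 13; EF_D = 13+3 = 16
ES_E = 13; EF_E = 13+5 = 18
ES_F = max(EF_A=5, EF_C=7) = 7; EF_F = 7+2 = 9
ES_G = max(EF_A=5, EF_E=18) = 18; EF_G = 18+10 = 28
ES_H = 9; EF_H = 9+12 = 21
ES_I = max(EF_A=5, EF_F=9) = 9; EF_I = 9+3 = 12
ES_J = max(EF_C=7, EF_D=16, EF_F=9, EF_G=28, EF_H=21, EF_I=12) = 28; EF_J = 28+9 = 37
Expected project duration μ = 37 weeks. Critical path: B → E → G → J.

Variance along critical path = 2.778 + 2.778 + 9.000 + 1.000 = 15.556; σ = √15.556 = 3.944 weeks.
Z = (33 − 37) / 3.944 = -1.014
P(T ≤ 33) = Φ(-1.014) ≈ 0.155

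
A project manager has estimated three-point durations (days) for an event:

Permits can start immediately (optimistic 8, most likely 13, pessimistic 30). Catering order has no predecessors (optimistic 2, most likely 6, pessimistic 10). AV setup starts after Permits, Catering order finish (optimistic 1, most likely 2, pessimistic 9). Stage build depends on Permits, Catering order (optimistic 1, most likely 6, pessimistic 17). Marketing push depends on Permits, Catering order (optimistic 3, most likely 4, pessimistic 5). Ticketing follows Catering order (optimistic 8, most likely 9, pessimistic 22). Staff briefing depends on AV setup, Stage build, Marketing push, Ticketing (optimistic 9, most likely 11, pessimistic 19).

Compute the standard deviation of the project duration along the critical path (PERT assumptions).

te_Permits = (8 + 4·13 + 30)/6 = 90/6 = 15; σ²_Permits = ((30−8)/6)² = 13.444
te_Catering order = (2 + 4·6 + 10)/6 = 36/6 = 6; σ²_Catering order = ((10−2)/6)² = 1.778
te_AV setup = (1 + 4·2 + 9)/6 = 18/6 = 3; σ²_AV setup = ((9−1)/6)² = 1.778
te_Stage build = (1 + 4·6 + 17)/6 = 42/6 = 7; σ²_Stage build = ((17−1)/6)² = 7.111
te_Marketing push = (3 + 4·4 + 5)/6 = 24/6 = 4; σ²_Marketing push = ((5−3)/6)² = 0.111
te_Ticketing = (8 + 4·9 + 22)/6 = 66/6 = 11; σ²_Ticketing = ((22−8)/6)² = 5.444
te_Staff briefing = (9 + 4·11 + 19)/6 = 72/6 = 12; σ²_Staff briefing = ((19−9)/6)² = 2.778

Forward pass:
ES_Permits = 0; EF_Permits = 15
ES_Catering order = 0; EF_Catering order = 6
ES_AV setup = max(EF_Permits=15, EF_Catering order=6) = 15; EF_AV setup = 15+3 = 18
ES_Stage build = max(EF_Permits=15, EF_Catering order=6) = 15; EF_Stage build = 15+7 = 22
ES_Marketing push = max(EF_Permits=15, EF_Catering order=6) = 15; EF_Marketing push = 15+4 = 19
ES_Ticketing = 6; EF_Ticketing = 6+11 = 17
ES_Staff briefing = max(EF_AV setup=18, EF_Stage build=22, EF_Marketing push=19, EF_Ticketing=17) = 22; EF_Staff briefing = 22+12 = 34
Expected project duration μ = 34 days. Critical path: Permits → Stage build → Staff briefing.

Variance along critical path = 13.444 + 7.111 + 2.778 = 23.333
σ = √23.333 = 4.830 days

4.83 days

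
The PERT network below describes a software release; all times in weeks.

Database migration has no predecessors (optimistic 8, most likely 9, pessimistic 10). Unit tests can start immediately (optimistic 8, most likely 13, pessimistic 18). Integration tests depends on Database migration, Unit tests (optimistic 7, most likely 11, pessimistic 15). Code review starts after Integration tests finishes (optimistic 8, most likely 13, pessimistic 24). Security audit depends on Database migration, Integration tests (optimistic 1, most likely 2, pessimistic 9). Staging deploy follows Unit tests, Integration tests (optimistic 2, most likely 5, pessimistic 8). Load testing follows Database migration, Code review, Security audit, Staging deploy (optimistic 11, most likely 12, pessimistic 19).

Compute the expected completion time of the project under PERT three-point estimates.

te_Database migration = (8 + 4·9 + 10)/6 = 54/6 = 9
te_Unit tests = (8 + 4·13 + 18)/6 = 78/6 = 13
te_Integration tests = (7 + 4·11 + 15)/6 = 66/6 = 11
te_Code review = (8 + 4·13 + 24)/6 = 84/6 = 14
te_Security audit = (1 + 4·2 + 9)/6 = 18/6 = 3
te_Staging deploy = (2 + 4·5 + 8)/6 = 30/6 = 5
te_Load testing = (11 + 4·12 + 19)/6 = 78/6 = 13

Forward pass:
ES_Database migration = 0; EF_Database migration = 9
ES_Unit tests = 0; EF_Unit tests = 13
ES_Integration tests = max(EF_Database migration=9, EF_Unit tests=13) = 13; EF_Integration tests = 13+11 = 24
ES_Code review = 24; EF_Code review = 24+14 = 38
ES_Security audit = max(EF_Database migration=9, EF_Integration tests=24) = 24; EF_Security audit = 24+3 = 27
ES_Staging deploy = max(EF_Unit tests=13, EF_Integration tests=24) = 24; EF_Staging deploy = 24+5 = 29
ES_Load testing = max(EF_Database migration=9, EF_Code review=38, EF_Security audit=27, EF_Staging deploy=29) = 38; EF_Load testing = 38+13 = 51
Expected project duration μ = 51 weeks. Critical path: Unit tests → Integration tests → Code review → Load testing.

51 weeks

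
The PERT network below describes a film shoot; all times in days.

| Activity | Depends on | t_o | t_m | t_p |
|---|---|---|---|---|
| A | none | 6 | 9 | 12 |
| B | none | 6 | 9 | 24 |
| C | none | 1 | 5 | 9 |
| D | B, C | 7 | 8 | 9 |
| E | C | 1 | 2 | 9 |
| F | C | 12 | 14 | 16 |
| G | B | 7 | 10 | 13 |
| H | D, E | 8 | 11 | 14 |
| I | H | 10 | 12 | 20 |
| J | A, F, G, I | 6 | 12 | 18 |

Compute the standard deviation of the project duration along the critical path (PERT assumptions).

4.11 days

te_A = (6 + 4·9 + 12)/6 = 54/6 = 9; σ²_A = ((12−6)/6)² = 1.000
te_B = (6 + 4·9 + 24)/6 = 66/6 = 11; σ²_B = ((24−6)/6)² = 9.000
te_C = (1 + 4·5 + 9)/6 = 30/6 = 5; σ²_C = ((9−1)/6)² = 1.778
te_D = (7 + 4·8 + 9)/6 = 48/6 = 8; σ²_D = ((9−7)/6)² = 0.111
te_E = (1 + 4·2 + 9)/6 = 18/6 = 3; σ²_E = ((9−1)/6)² = 1.778
te_F = (12 + 4·14 + 16)/6 = 84/6 = 14; σ²_F = ((16−12)/6)² = 0.444
te_G = (7 + 4·10 + 13)/6 = 60/6 = 10; σ²_G = ((13−7)/6)² = 1.000
te_H = (8 + 4·11 + 14)/6 = 66/6 = 11; σ²_H = ((14−8)/6)² = 1.000
te_I = (10 + 4·12 + 20)/6 = 78/6 = 13; σ²_I = ((20−10)/6)² = 2.778
te_J = (6 + 4·12 + 18)/6 = 72/6 = 12; σ²_J = ((18−6)/6)² = 4.000

Forward pass:
ES_A = 0; EF_A = 9
ES_B = 0; EF_B = 11
ES_C = 0; EF_C = 5
ES_D = max(EF_B=11, EF_C=5) = 11; EF_D = 11+8 = 19
ES_E = 5; EF_E = 5+3 = 8
ES_F = 5; EF_F = 5+14 = 19
ES_G = 11; EF_G = 11+10 = 21
ES_H = max(EF_D=19, EF_E=8) = 19; EF_H = 19+11 = 30
ES_I = 30; EF_I = 30+13 = 43
ES_J = max(EF_A=9, EF_F=19, EF_G=21, EF_I=43) = 43; EF_J = 43+12 = 55
Expected project duration μ = 55 days. Critical path: B → D → H → I → J.

Variance along critical path = 9.000 + 0.111 + 1.000 + 2.778 + 4.000 = 16.889
σ = √16.889 = 4.110 days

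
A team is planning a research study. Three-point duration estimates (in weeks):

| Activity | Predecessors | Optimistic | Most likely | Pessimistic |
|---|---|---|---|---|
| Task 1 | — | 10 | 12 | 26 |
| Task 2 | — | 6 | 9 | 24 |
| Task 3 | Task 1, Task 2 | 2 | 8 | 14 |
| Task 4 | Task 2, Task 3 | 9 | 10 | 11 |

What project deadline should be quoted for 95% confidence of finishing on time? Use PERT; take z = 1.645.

te_Task 1 = (10 + 4·12 + 26)/6 = 84/6 = 14; σ²_Task 1 = ((26−10)/6)² = 7.111
te_Task 2 = (6 + 4·9 + 24)/6 = 66/6 = 11; σ²_Task 2 = ((24−6)/6)² = 9.000
te_Task 3 = (2 + 4·8 + 14)/6 = 48/6 = 8; σ²_Task 3 = ((14−2)/6)² = 4.000
te_Task 4 = (9 + 4·10 + 11)/6 = 60/6 = 10; σ²_Task 4 = ((11−9)/6)² = 0.111

Forward pass:
ES_Task 1 = 0; EF_Task 1 = 14
ES_Task 2 = 0; EF_Task 2 = 11
ES_Task 3 = max(EF_Task 1=14, EF_Task 2=11) = 14; EF_Task 3 = 14+8 = 22
ES_Task 4 = max(EF_Task 2=11, EF_Task 3=22) = 22; EF_Task 4 = 22+10 = 32
Expected project duration μ = 32 weeks. Critical path: Task 1 → Task 3 → Task 4.

Variance along critical path = 7.111 + 4.000 + 0.111 = 11.222; σ = 3.350 weeks.
D = μ + z·σ = 32 + 1.645·3.350 = 37.5 weeks

37.5 weeks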